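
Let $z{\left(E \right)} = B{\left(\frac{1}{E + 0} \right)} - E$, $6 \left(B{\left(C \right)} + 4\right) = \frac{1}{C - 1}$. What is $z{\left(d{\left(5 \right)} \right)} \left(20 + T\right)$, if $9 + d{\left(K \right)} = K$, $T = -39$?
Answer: $\frac{38}{15} \approx 2.5333$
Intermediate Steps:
$d{\left(K \right)} = -9 + K$
$B{\left(C \right)} = -4 + \frac{1}{6 \left(-1 + C\right)}$ ($B{\left(C \right)} = -4 + \frac{1}{6 \left(C - 1\right)} = -4 + \frac{1}{6 \left(-1 + C\right)}$)
$z{\left(E \right)} = - E + \frac{25 - \frac{24}{E}}{6 \left(-1 + \frac{1}{E}\right)}$ ($z{\left(E \right)} = \frac{25 - \frac{24}{E + 0}}{6 \left(-1 + \frac{1}{E + 0}\right)} - E = \frac{25 - \frac{24}{E}}{6 \left(-1 + \frac{1}{E}\right)} - E = - E + \frac{25 - \frac{24}{E}}{6 \left(-1 + \frac{1}{E}\right)}$)
$z{\left(d{\left(5 \right)} \right)} \left(20 + T\right) = \frac{4 - \left(-9 + 5\right)^{2} - \frac{19 \left(-9 + 5\right)}{6}}{-1 + \left(-9 + 5\right)} \left(20 - 39\right) = \frac{4 - \left(-4\right)^{2} - - \frac{38}{3}}{-1 - 4} \left(-19\right) = \frac{4 - 16 + \frac{38}{3}}{-5} \left(-19\right) = - \frac{4 - 16 + \frac{38}{3}}{5} \left(-19\right) = \left(- \frac{1}{5}\right) \frac{2}{3} \left(-19\right) = \left(- \frac{2}{15}\right) \left(-19\right) = \frac{38}{15}$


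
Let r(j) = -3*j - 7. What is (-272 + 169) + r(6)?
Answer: -128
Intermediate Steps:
r(j) = -7 - 3*j
(-272 + 169) + r(6) = (-272 + 169) + (-7 - 3*6) = -103 + (-7 - 18) = -103 - 25 = -128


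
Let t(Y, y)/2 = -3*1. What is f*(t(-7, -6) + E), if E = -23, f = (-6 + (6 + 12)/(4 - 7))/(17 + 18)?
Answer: 348/35 ≈ 9.9429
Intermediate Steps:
t(Y, y) = -6 (t(Y, y) = 2*(-3*1) = 2*(-3) = -6)
f = -12/35 (f = (-6 + 18/(-3))/35 = (-6 + 18*(-⅓))*(1/35) = (-6 - 6)*(1/35) = -12*1/35 = -12/35 ≈ -0.34286)
f*(t(-7, -6) + E) = -12*(-6 - 23)/35 = -12/35*(-29) = 348/35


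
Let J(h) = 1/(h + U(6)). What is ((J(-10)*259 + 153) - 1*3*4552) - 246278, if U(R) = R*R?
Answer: -6754047/26 ≈ -2.5977e+5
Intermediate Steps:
U(R) = R**2
J(h) = 1/(36 + h) (J(h) = 1/(h + 6**2) = 1/(h + 36) = 1/(36 + h))
((J(-10)*259 + 153) - 1*3*4552) - 246278 = ((259/(36 - 10) + 153) - 1*3*4552) - 246278 = ((259/26 + 153) - 3*4552) - 246278 = (((1/26)*259 + 153) - 13656) - 246278 = ((259/26 + 153) - 13656) - 246278 = (4237/26 - 13656) - 246278 = -350819/26 - 246278 = -6754047/26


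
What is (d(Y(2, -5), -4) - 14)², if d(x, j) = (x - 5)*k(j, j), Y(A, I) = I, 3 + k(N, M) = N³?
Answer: 430336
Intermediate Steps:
k(N, M) = -3 + N³
d(x, j) = (-5 + x)*(-3 + j³) (d(x, j) = (x - 5)*(-3 + j³) = (-5 + x)*(-3 + j³))
(d(Y(2, -5), -4) - 14)² = ((-5 - 5)*(-3 + (-4)³) - 14)² = (-10*(-3 - 64) - 14)² = (-10*(-67) - 14)² = (670 - 14)² = 656² = 430336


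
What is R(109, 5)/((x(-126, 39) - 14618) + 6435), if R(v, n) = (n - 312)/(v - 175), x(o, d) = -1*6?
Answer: -307/540474 ≈ -0.00056802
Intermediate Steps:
x(o, d) = -6
R(v, n) = (-312 + n)/(-175 + v)
R(109, 5)/((x(-126, 39) - 14618) + 6435) = ((-312 + 5)/(-175 + 109))/((-6 - 14618) + 6435) = (-307/(-66))/(-14624 + 6435) = -1/66*(-307)/(-8189) = (307/66)*(-1/8189) = -307/540474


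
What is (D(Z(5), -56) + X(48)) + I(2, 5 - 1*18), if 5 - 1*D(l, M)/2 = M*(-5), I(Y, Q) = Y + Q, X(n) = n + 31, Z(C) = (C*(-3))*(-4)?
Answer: -482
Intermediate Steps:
Z(C) = 12*C (Z(C) = -3*C*(-4) = 12*C)
X(n) = 31 + n
I(Y, Q) = Q + Y
D(l, M) = 10 + 10*M (D(l, M) = 10 - 2*M*(-5) = 10 - (-10)*M = 10 + 10*M)
(D(Z(5), -56) + X(48)) + I(2, 5 - 1*18) = ((10 + 10*(-56)) + (31 + 48)) + ((5 - 1*18) + 2) = ((10 - 560) + 79) + ((5 - 18) + 2) = (-550 + 79) + (-13 + 2) = -471 - 11 = -482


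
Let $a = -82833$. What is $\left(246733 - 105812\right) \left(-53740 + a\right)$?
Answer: $-19246003733$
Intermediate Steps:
$\left(246733 - 105812\right) \left(-53740 + a\right) = \left(246733 - 105812\right) \left(-53740 - 82833\right) = 140921 \left(-136573\right) = -19246003733$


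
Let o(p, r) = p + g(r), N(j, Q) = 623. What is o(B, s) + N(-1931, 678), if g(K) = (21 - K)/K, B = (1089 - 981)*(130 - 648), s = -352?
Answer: -19473365/352 ≈ -55322.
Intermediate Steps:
B = -55944 (B = 108*(-518) = -55944)
g(K) = (21 - K)/K
o(p, r) = p + (21 - r)/r
o(B, s) + N(-1931, 678) = (-1 - 55944 + 21/(-352)) + 623 = (-1 - 55944 + 21*(-1/352)) + 623 = (-1 - 55944 - 21/352) + 623 = -19692661/352 + 623 = -19473365/352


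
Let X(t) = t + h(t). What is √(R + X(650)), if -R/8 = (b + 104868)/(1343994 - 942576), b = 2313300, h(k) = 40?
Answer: √2872737613938/66903 ≈ 25.334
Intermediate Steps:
X(t) = 40 + t (X(t) = t + 40 = 40 + t)
R = -3224224/66903 (R = -8*(2313300 + 104868)/(1343994 - 942576) = -19345344/401418 = -8*403028/66903 = -3224224/66903 ≈ -48.193)
√(R + X(650)) = √(-3224224/66903 + (40 + 650)) = √(-3224224/66903 + 690) = √(42938846/66903) = √2872737613938/66903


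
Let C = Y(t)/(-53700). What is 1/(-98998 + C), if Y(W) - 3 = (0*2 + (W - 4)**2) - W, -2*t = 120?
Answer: -53700/5316196759 ≈ -1.0101e-5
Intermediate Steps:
t = -60 (t = -1/2*120 = -60)
Y(W) = 3 + (-4 + W)**2 - W (Y(W) = 3 + ((0*2 + (W - 4)**2) - W) = 3 + ((0 + (-4 + W)**2) - W) = 3 + ((-4 + W)**2 - W) = 3 + (-4 + W)**2 - W)
C = -4159/53700 (C = (3 + (-4 - 60)**2 - 1*(-60))/(-53700) = (3 + (-64)**2 + 60)*(-1/53700) = (3 + 4096 + 60)*(-1/53700) = 4159*(-1/53700) = -4159/53700 ≈ -0.077449)
1/(-98998 + C) = 1/(-98998 - 4159/53700) = 1/(-5316196759/53700) = -53700/5316196759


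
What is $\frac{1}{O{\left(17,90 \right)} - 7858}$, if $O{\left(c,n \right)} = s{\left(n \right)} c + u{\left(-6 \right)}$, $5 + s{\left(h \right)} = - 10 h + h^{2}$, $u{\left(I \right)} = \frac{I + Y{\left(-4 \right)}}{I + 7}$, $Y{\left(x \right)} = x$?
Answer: $\frac{1}{114447} \approx 8.7377 \cdot 10^{-6}$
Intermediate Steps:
$u{\left(I \right)} = \frac{-4 + I}{7 + I}$ ($u{\left(I \right)} = \frac{I - 4}{I + 7} = \frac{-4 + I}{7 + I}$)
$s{\left(h \right)} = -5 + h^{2} - 10 h$ ($s{\left(h \right)} = -5 + \left(- 10 h + h^{2}\right) = -5 + \left(h^{2} - 10 h\right) = -5 + h^{2} - 10 h$)
$O{\left(c,n \right)} = -10 + c \left(-5 + n^{2} - 10 n\right)$ ($O{\left(c,n \right)} = \left(-5 + n^{2} - 10 n\right) c + \frac{-4 - 6}{7 - 6} = c \left(-5 + n^{2} - 10 n\right) + 1^{-1} \left(-10\right) = c \left(-5 + n^{2} - 10 n\right) + 1 \left(-10\right) = c \left(-5 + n^{2} - 10 n\right) - 10 = -10 + c \left(-5 + n^{2} - 10 n\right)$)
$\frac{1}{O{\left(17,90 \right)} - 7858} = \frac{1}{\left(-10 - 17 \left(5 - 90^{2} + 10 \cdot 90\right)\right) - 7858} = \frac{1}{\left(-10 - 17 \left(5 - 8100 + 900\right)\right) - 7858} = \frac{1}{\left(-10 - 17 \left(-7195\right)\right) - 7858} = \frac{1}{\left(-10 + 122315\right) - 7858} = \frac{1}{122305 - 7858} = \frac{1}{114447}$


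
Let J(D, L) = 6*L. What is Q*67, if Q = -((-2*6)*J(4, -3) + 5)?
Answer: -14807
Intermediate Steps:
Q = -221 (Q = -((-2*6)*(6*(-3)) + 5) = -(-12*(-18) + 5) = -(216 + 5) = -1*221 = -221)
Q*67 = -221*67 = -14807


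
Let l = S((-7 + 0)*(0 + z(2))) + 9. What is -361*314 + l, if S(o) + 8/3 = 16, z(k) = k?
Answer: -339995/3 ≈ -1.1333e+5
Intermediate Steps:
S(o) = 40/3 (S(o) = -8/3 + 16 = 40/3)
l = 67/3 (l = 40/3 + 9 = 67/3 ≈ 22.333)
-361*314 + l = -361*314 + 67/3 = -113354 + 67/3 = -339995/3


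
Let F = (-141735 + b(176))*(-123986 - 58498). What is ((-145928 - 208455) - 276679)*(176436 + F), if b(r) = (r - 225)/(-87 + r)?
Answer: -1452675412040965560/89 ≈ -1.6322e+16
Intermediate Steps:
b(r) = (-225 + r)/(-87 + r)
F = 2301937848576/89 (F = (-141735 + (-225 + 176)/(-87 + 176))*(-123986 - 58498) = (-141735 - 49/89)*(-182484) = -12614464/89*(-182484) = 2301937848576/89 ≈ 2.5864e+10)
((-145928 - 208455) - 276679)*(176436 + F) = ((-145928 - 208455) - 276679)*(176436 + 2301937848576/89) = (-354383 - 276679)*(2301953551380/89) = -631062*2301953551380/89 = -1452675412040965560/89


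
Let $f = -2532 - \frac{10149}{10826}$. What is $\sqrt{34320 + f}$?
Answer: $\frac{\sqrt{3725516076414}}{10826} \approx 178.29$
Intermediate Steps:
$f = - \frac{27421581}{10826}$ ($f = -2532 - \frac{10149}{10826} = - \frac{27421581}{10826} \approx -2532.9$)
$\sqrt{34320 + f} = \sqrt{34320 - \frac{27421581}{10826}} = \sqrt{\frac{344126739}{10826}} = \frac{\sqrt{3725516076414}}{10826}$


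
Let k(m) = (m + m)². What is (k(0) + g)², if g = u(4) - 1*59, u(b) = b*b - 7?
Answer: 2500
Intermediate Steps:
k(m) = 4*m² (k(m) = (2*m)² = 4*m²)
u(b) = -7 + b² (u(b) = b² - 7 = -7 + b²)
g = -50 (g = (-7 + 4²) - 1*59 = (-7 + 16) - 59 = 9 - 59 = -50)
(k(0) + g)² = (4*0² - 50)² = (4*0 - 50)² = (0 - 50)² = (-50)² = 2500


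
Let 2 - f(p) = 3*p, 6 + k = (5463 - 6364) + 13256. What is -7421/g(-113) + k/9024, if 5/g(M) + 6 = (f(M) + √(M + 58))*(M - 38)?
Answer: 3448605016433/45120 + 1120571*I*√55/5 ≈ 7.6432e+7 + 1.6621e+6*I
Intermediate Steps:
k = 12349 (k = -6 + ((5463 - 6364) + 13256) = -6 + (-901 + 13256) = -6 + 12355 = 12349)
f(p) = 2 - 3*p
g(M) = 5/(-6 + (-38 + M)*(2 + √(58 + M) - 3*M)) (g(M) = 5/(-6 + ((2 - 3*M) + √(M + 58))*(M - 38)) = 5/(-6 + ((2 - 3*M) + √(58 + M))*(-38 + M)) = 5/(-6 + (2 + √(58 + M) - 3*M)*(-38 + M)) = 5/(-6 + (-38 + M)*(2 + √(58 + M) - 3*M)))
-7421/g(-113) + k/9024 = -(-382159237/5 - 1120571*√(58 - 113)/5) + 12349/9024 = -(-382159237/5 - 1120571*I*√55/5) + 12349*(1/9024) = -(-382159237/5 - 1120571*I*√55/5) + 12349/9024 = -7421*(-51497/5 - 151*I*√55/5) + 12349/9024 = (382159237/5 + 1120571*I*√55/5) + 12349/9024 = 3448605016433/45120 + 1120571*I*√55/5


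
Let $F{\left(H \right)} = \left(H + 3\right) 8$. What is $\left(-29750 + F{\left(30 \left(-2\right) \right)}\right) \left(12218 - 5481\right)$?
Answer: $-203497822$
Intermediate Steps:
$F{\left(H \right)} = 24 + 8 H$ ($F{\left(H \right)} = \left(3 + H\right) 8 = 24 + 8 H$)
$\left(-29750 + F{\left(30 \left(-2\right) \right)}\right) \left(12218 - 5481\right) = \left(-29750 + \left(24 + 8 \cdot 30 \left(-2\right)\right)\right) \left(12218 - 5481\right) = \left(-29750 + \left(24 + 8 \left(-60\right)\right)\right) 6737 = \left(-29750 + \left(24 - 480\right)\right) 6737 = \left(-29750 - 456\right) 6737 = \left(-30206\right) 6737 = -203497822$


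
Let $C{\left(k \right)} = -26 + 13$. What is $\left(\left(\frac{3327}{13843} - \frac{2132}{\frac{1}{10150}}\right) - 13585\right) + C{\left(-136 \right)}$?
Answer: $- \frac{299747985187}{13843} \approx -2.1653 \cdot 10^{7}$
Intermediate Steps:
$C{\left(k \right)} = -13$
$\left(\left(\frac{3327}{13843} - \frac{2132}{\frac{1}{10150}}\right) - 13585\right) + C{\left(-136 \right)} = \left(\left(\frac{3327}{13843} - \frac{2132}{\frac{1}{10150}}\right) - 13585\right) - 13 = \left(\left(3327 \cdot \frac{1}{13843} - 2132 \frac{1}{\frac{1}{10150}}\right) - 13585\right) - 13 = \left(\left(\frac{3327}{13843} - 21639800\right) - 13585\right) - 13 = \left(- \frac{299559748073}{13843} - 13585\right) - 13 = - \frac{299747805228}{13843} - 13 = - \frac{299747985187}{13843}$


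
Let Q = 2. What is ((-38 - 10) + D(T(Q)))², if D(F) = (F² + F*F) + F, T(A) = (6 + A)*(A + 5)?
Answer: 39438400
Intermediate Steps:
T(A) = (5 + A)*(6 + A) (T(A) = (6 + A)*(5 + A) = (5 + A)*(6 + A))
D(F) = F + 2*F² (D(F) = (F² + F²) + F = 2*F² + F = F + 2*F²)
((-38 - 10) + D(T(Q)))² = ((-38 - 10) + (30 + 2² + 11*2)*(1 + 2*(30 + 2² + 11*2)))² = (-48 + (30 + 4 + 22)*(1 + 2*(30 + 4 + 22)))² = (-48 + 56*(1 + 2*56))² = (-48 + 56*(1 + 112))² = (-48 + 56*113)² = (-48 + 6328)² = 6280² = 39438400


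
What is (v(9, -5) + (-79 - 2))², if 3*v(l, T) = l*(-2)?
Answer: 7569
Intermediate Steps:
v(l, T) = -2*l/3 (v(l, T) = (l*(-2))/3 = (-2*l)/3 = -2*l/3)
(v(9, -5) + (-79 - 2))² = (-⅔*9 + (-79 - 2))² = (-6 - 81)² = (-87)² = 7569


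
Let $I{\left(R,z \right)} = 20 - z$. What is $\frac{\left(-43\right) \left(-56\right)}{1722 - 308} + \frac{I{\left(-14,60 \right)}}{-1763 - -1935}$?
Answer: $\frac{6386}{4343} \approx 1.4704$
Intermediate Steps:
$\frac{\left(-43\right) \left(-56\right)}{1722 - 308} + \frac{I{\left(-14,60 \right)}}{-1763 - -1935} = \frac{\left(-43\right) \left(-56\right)}{1722 - 308} + \frac{20 - 60}{-1763 - -1935} = \frac{2408}{1722 - 308} + \frac{20 - 60}{-1763 + 1935} = \frac{2408}{1414} - \frac{40}{172} = 2408 \cdot \frac{1}{1414} - \frac{10}{43} = \frac{172}{101} - \frac{10}{43} = \frac{6386}{4343}$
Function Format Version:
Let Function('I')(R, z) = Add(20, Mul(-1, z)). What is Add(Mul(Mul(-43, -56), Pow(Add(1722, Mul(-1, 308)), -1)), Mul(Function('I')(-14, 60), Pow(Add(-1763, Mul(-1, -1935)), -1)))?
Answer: Rational(6386, 4343) ≈ 1.4704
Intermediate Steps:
Add(Mul(Mul(-43, -56), Pow(Add(1722, Mul(-1, 308)), -1)), Mul(Function('I')(-14, 60), Pow(Add(-1763, Mul(-1, -1935)), -1))) = Add(Mul(Mul(-43, -56), Pow(Add(1722, Mul(-1, 308)), -1)), Mul(Add(20, Mul(-1, 60)), Pow(Add(-1763, Mul(-1, -1935)), -1))) = Add(Mul(2408, Pow(Add(1722, -308), -1)), Mul(Add(20, -60), Pow(Add(-1763, 1935), -1))) = Add(Mul(2408, Pow(1414, -1)), Mul(-40, Pow(172, -1))) = Add(Mul(2408, Rational(1, 1414)), Mul(-40, Rational(1, 172))) = Add(Rational(172, 101), Rational(-10, 43)) = Rational(6386, 4343)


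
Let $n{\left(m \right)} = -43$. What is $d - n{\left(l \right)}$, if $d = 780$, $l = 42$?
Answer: $823$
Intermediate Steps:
$d - n{\left(l \right)} = 780 - -43 = 780 + 43 = 823$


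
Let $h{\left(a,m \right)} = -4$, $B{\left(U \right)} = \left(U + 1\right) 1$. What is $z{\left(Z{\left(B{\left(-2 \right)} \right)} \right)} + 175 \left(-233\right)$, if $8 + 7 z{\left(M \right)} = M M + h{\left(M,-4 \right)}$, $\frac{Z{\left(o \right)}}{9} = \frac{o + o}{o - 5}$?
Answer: $- \frac{285428}{7} \approx -40775.0$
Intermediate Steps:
$B{\left(U \right)} = 1 + U$ ($B{\left(U \right)} = \left(1 + U\right) 1 = 1 + U$)
$Z{\left(o \right)} = \frac{18 o}{-5 + o}$ ($Z{\left(o \right)} = 9 \frac{o + o}{o - 5} = 9 \frac{2 o}{-5 + o} = \frac{18 o}{-5 + o}$)
$z{\left(M \right)} = - \frac{12}{7} + \frac{M^{2}}{7}$ ($z{\left(M \right)} = - \frac{8}{7} + \frac{M M - 4}{7} = - \frac{8}{7} + \frac{M^{2} - 4}{7} = - \frac{8}{7} + \frac{-4 + M^{2}}{7} = - \frac{8}{7} + \left(- \frac{4}{7} + \frac{M^{2}}{7}\right) = - \frac{12}{7} + \frac{M^{2}}{7}$)
$z{\left(Z{\left(B{\left(-2 \right)} \right)} \right)} + 175 \left(-233\right) = \left(- \frac{12}{7} + \frac{\left(\frac{18 \left(1 - 2\right)}{-5 + \left(1 - 2\right)}\right)^{2}}{7}\right) + 175 \left(-233\right) = \left(- \frac{12}{7} + \frac{\left(18 \left(-1\right) \frac{1}{-5 - 1}\right)^{2}}{7}\right) - 40775 = \left(- \frac{12}{7} + \frac{\left(18 \left(-1\right) \frac{1}{-6}\right)^{2}}{7}\right) - 40775 = \left(- \frac{12}{7} + \frac{\left(18 \left(-1\right) \left(- \frac{1}{6}\right)\right)^{2}}{7}\right) - 40775 = \left(- \frac{12}{7} + \frac{3^{2}}{7}\right) - 40775 = \left(- \frac{12}{7} + \frac{1}{7} \cdot 9\right) - 40775 = \left(- \frac{12}{7} + \frac{9}{7}\right) - 40775 = - \frac{3}{7} - 40775 = - \frac{285428}{7}$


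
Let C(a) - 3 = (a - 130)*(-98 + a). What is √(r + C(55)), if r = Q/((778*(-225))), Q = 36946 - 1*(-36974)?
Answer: 2*√27472516215/5835 ≈ 56.812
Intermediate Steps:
Q = 73920 (Q = 36946 + 36974 = 73920)
C(a) = 3 + (-130 + a)*(-98 + a) (C(a) = 3 + (a - 130)*(-98 + a) = 3 + (-130 + a)*(-98 + a))
r = -2464/5835 (r = 73920/((778*(-225))) = 73920/(-175050) = 73920*(-1/175050) = -2464/5835 ≈ -0.42228)
√(r + C(55)) = √(-2464/5835 + (12743 + 55² - 228*55)) = √(-2464/5835 + (12743 + 3025 - 12540)) = √(-2464/5835 + 3228) = √(18832916/5835) = 2*√27472516215/5835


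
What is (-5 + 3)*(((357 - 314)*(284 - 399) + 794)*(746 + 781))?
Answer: 12677154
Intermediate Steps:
(-5 + 3)*(((357 - 314)*(284 - 399) + 794)*(746 + 781)) = -2*(43*(-115) + 794)*1527 = -2*(-4945 + 794)*1527 = -(-8302)*1527 = -2*(-6338577) = 12677154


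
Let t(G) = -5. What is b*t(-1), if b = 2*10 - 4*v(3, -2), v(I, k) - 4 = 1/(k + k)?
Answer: -25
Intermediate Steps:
v(I, k) = 4 + 1/(2*k) (v(I, k) = 4 + 1/(k + k) = 4 + 1/(2*k))
b = 5 (b = 2*10 - 4*(4 + (½)/(-2)) = 20 - 4*(4 + (½)*(-½)) = 20 - 4*(4 - ¼) = 20 - 4*15/4 = 20 - 15 = 5)
b*t(-1) = 5*(-5) = -25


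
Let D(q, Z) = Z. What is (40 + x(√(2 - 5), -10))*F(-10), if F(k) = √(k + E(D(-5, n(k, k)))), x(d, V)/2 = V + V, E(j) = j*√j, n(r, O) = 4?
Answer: 0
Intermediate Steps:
E(j) = j^(3/2)
x(d, V) = 4*V (x(d, V) = 2*(V + V) = 2*(2*V) = 4*V)
F(k) = √(8 + k) (F(k) = √(k + 4^(3/2)) = √(k + 8) = √(8 + k))
(40 + x(√(2 - 5), -10))*F(-10) = (40 + 4*(-10))*√(8 - 10) = (40 - 40)*√(-2) = 0*(I*√2) = 0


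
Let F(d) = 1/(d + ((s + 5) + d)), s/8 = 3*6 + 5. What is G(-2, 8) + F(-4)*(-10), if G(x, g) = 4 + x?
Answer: 352/181 ≈ 1.9448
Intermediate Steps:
s = 184 (s = 8*(3*6 + 5) = 8*(18 + 5) = 8*23 = 184)
F(d) = 1/(189 + 2*d) (F(d) = 1/(d + ((184 + 5) + d)) = 1/(d + (189 + d)) = 1/(189 + 2*d))
G(-2, 8) + F(-4)*(-10) = (4 - 2) - 10/(189 + 2*(-4)) = 2 - 10/(189 - 8) = 2 - 10/181 = 352/181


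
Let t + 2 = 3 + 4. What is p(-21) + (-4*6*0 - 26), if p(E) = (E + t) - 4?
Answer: -46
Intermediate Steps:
t = 5 (t = -2 + (3 + 4) = -2 + 7 = 5)
p(E) = 1 + E (p(E) = (E + 5) - 4 = (5 + E) - 4 = 1 + E)
p(-21) + (-4*6*0 - 26) = (1 - 21) + (-4*6*0 - 26) = -20 + (-24*0 - 26) = -20 + (0 - 26) = -20 - 26 = -46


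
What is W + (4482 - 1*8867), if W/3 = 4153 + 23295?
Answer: 77959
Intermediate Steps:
W = 82344 (W = 3*(4153 + 23295) = 3*27448 = 82344)
W + (4482 - 1*8867) = 82344 + (4482 - 1*8867) = 82344 + (4482 - 8867) = 82344 - 4385 = 77959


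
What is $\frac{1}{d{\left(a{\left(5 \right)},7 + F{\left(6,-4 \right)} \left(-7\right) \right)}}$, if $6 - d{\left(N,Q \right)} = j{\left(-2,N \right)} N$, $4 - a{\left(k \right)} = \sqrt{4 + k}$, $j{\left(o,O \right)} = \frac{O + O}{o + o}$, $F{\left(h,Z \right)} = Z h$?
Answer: $\frac{2}{13} \approx 0.15385$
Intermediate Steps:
$j{\left(o,O \right)} = \frac{O}{o}$ ($j{\left(o,O \right)} = \frac{2 O}{2 o} = 2 O \frac{1}{2 o} = \frac{O}{o}$)
$a{\left(k \right)} = 4 - \sqrt{4 + k}$
$d{\left(N,Q \right)} = 6 + \frac{N^{2}}{2}$ ($d{\left(N,Q \right)} = 6 - \frac{N}{-2} N = 6 - N \left(- \frac{1}{2}\right) N = 6 - - \frac{N}{2} N = 6 - - \frac{N^{2}}{2} = 6 + \frac{N^{2}}{2}$)
$\frac{1}{d{\left(a{\left(5 \right)},7 + F{\left(6,-4 \right)} \left(-7\right) \right)}} = \frac{1}{6 + \frac{\left(4 - \sqrt{4 + 5}\right)^{2}}{2}} = \frac{1}{6 + \frac{\left(4 - \sqrt{9}\right)^{2}}{2}} = \frac{1}{6 + \frac{\left(4 - 3\right)^{2}}{2}} = \frac{1}{6 + \frac{1^{2}}{2}} = \frac{1}{6 + \frac{1}{2} \cdot 1} = \frac{1}{6 + \frac{1}{2}} = \frac{1}{\frac{13}{2}} = \frac{2}{13}$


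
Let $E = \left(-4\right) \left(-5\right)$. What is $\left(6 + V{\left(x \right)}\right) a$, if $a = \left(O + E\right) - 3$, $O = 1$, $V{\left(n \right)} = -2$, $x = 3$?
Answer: $72$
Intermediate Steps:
$E = 20$
$a = 18$ ($a = \left(1 + 20\right) - 3 = 21 - 3 = 18$)
$\left(6 + V{\left(x \right)}\right) a = \left(6 - 2\right) 18 = 4 \cdot 18 = 72$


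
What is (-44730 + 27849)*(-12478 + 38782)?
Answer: -444037824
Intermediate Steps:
(-44730 + 27849)*(-12478 + 38782) = -16881*26304 = -444037824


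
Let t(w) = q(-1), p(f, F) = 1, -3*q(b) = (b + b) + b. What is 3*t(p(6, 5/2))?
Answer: 3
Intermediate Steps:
q(b) = -b (q(b) = -((b + b) + b)/3 = -(2*b + b)/3 = -b)
t(w) = 1 (t(w) = -1*(-1) = 1)
3*t(p(6, 5/2)) = 3*1 = 3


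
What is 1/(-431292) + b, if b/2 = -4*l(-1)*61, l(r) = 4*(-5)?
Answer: 4209409919/431292 ≈ 9760.0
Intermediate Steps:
l(r) = -20
b = 9760 (b = 2*(-4*(-20)*61) = 2*(80*61) = 2*4880 = 9760)
1/(-431292) + b = 1/(-431292) + 9760 = -1/431292 + 9760 = 4209409919/431292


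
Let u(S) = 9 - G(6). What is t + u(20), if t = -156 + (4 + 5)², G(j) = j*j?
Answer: -102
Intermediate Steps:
G(j) = j²
t = -75 (t = -156 + 9² = -156 + 81 = -75)
u(S) = -27 (u(S) = 9 - 1*6² = 9 - 1*36 = 9 - 36 = -27)
t + u(20) = -75 - 27 = -102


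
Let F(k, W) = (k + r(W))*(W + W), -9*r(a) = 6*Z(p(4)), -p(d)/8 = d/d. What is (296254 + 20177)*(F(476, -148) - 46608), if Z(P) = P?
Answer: -59831617296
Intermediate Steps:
p(d) = -8 (p(d) = -8*d/d = -8*1 = -8)
r(a) = 16/3 (r(a) = -2*(-8)/3 = -1/9*(-48) = 16/3)
F(k, W) = 2*W*(16/3 + k) (F(k, W) = (k + 16/3)*(W + W) = (16/3 + k)*(2*W) = 2*W*(16/3 + k))
(296254 + 20177)*(F(476, -148) - 46608) = (296254 + 20177)*((2/3)*(-148)*(16 + 3*476) - 46608) = 316431*((2/3)*(-148)*(16 + 1428) - 46608) = 316431*((2/3)*(-148)*1444 - 46608) = 316431*(-427424/3 - 46608) = 316431*(-567248/3) = -59831617296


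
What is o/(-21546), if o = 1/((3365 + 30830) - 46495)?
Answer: 1/265015800 ≈ 3.7734e-9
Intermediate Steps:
o = -1/12300 (o = 1/(34195 - 46495) = 1/(-12300) = -1/12300 ≈ -8.1301e-5)
o/(-21546) = -1/12300/(-21546) = -1/12300*(-1/21546) = 1/265015800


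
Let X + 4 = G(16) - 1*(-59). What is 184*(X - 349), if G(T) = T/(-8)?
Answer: -54464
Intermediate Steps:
G(T) = -T/8 (G(T) = T*(-1/8) = -T/8)
X = 53 (X = -4 + (-1/8*16 - 1*(-59)) = -4 + (-2 + 59) = -4 + 57 = 53)
184*(X - 349) = 184*(53 - 349) = 184*(-296) = -54464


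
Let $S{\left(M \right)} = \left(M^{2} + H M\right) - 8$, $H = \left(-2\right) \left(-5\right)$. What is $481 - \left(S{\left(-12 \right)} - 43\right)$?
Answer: $508$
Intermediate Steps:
$H = 10$
$S{\left(M \right)} = -8 + M^{2} + 10 M$ ($S{\left(M \right)} = \left(M^{2} + 10 M\right) - 8 = -8 + M^{2} + 10 M$)
$481 - \left(S{\left(-12 \right)} - 43\right) = 481 - \left(\left(-8 + \left(-12\right)^{2} + 10 \left(-12\right)\right) - 43\right) = 481 - \left(\left(-8 + 144 - 120\right) - 43\right) = 481 - \left(16 - 43\right) = 481 - -27 = 481 + 27 = 508$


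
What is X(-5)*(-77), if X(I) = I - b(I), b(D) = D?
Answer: 0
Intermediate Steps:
X(I) = 0 (X(I) = I - I = 0)
X(-5)*(-77) = 0*(-77) = 0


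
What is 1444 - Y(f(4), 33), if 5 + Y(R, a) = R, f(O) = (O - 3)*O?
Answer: 1445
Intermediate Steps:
f(O) = O*(-3 + O) (f(O) = (-3 + O)*O = O*(-3 + O))
Y(R, a) = -5 + R
1444 - Y(f(4), 33) = 1444 - (-5 + 4*(-3 + 4)) = 1444 - (-5 + 4*1) = 1444 - (-5 + 4) = 1444 - 1*(-1) = 1444 + 1 = 1445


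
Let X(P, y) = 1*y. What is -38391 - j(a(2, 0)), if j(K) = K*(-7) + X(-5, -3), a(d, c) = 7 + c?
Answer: -38339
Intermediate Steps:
X(P, y) = y
j(K) = -3 - 7*K (j(K) = K*(-7) - 3 = -7*K - 3 = -3 - 7*K)
-38391 - j(a(2, 0)) = -38391 - (-3 - 7*(7 + 0)) = -38391 - (-3 - 7*7) = -38391 - (-3 - 49) = -38391 - 1*(-52) = -38391 + 52 = -38339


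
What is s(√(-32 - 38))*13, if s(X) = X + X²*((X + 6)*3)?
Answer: -16380 - 2717*I*√70 ≈ -16380.0 - 22732.0*I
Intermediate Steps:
s(X) = X + X²*(18 + 3*X) (s(X) = X + X²*((6 + X)*3) = X + X²*(18 + 3*X))
s(√(-32 - 38))*13 = (√(-32 - 38)*(1 + 3*(√(-32 - 38))² + 18*√(-32 - 38)))*13 = (√(-70)*(1 + 3*(√(-70))² + 18*√(-70)))*13 = ((I*√70)*(1 + 3*(I*√70)² + 18*(I*√70)))*13 = ((I*√70)*(1 + 3*(-70) + 18*I*√70))*13 = ((I*√70)*(1 - 210 + 18*I*√70))*13 = ((I*√70)*(-209 + 18*I*√70))*13 = (I*√70*(-209 + 18*I*√70))*13 = 13*I*√70*(-209 + 18*I*√70)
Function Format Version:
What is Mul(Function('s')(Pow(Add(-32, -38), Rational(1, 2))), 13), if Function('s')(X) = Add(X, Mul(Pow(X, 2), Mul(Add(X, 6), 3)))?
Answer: Add(-16380, Mul(-2717, I, Pow(70, Rational(1, 2)))) ≈ Add(-16380., Mul(-22732., I))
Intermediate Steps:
Function('s')(X) = Add(X, Mul(Pow(X, 2), Add(18, Mul(3, X)))) (Function('s')(X) = Add(X, Mul(Pow(X, 2), Mul(Add(6, X), 3))) = Add(X, Mul(Pow(X, 2), Add(18, Mul(3, X)))))
Mul(Function('s')(Pow(Add(-32, -38), Rational(1, 2))), 13) = Mul(Mul(Pow(Add(-32, -38), Rational(1, 2)), Add(1, Mul(3, Pow(Pow(Add(-32, -38), Rational(1, 2)), 2)), Mul(18, Pow(Add(-32, -38), Rational(1, 2))))), 13) = Mul(Mul(Pow(-70, Rational(1, 2)), Add(1, Mul(3, Pow(Pow(-70, Rational(1, 2)), 2)), Mul(18, Pow(-70, Rational(1, 2))))), 13) = Mul(Mul(Mul(I, Pow(70, Rational(1, 2))), Add(1, Mul(3, Pow(Mul(I, Pow(70, Rational(1, 2))), 2)), Mul(18, Mul(I, Pow(70, Rational(1, 2)))))), 13) = Mul(Mul(Mul(I, Pow(70, Rational(1, 2))), Add(1, Mul(3, -70), Mul(18, I, Pow(70, Rational(1, 2))))), 13) = Mul(Mul(Mul(I, Pow(70, Rational(1, 2))), Add(1, -210, Mul(18, I, Pow(70, Rational(1, 2))))), 13) = Mul(Mul(Mul(I, Pow(70, Rational(1, 2))), Add(-209, Mul(18, I, Pow(70, Rational(1, 2))))), 13) = Mul(Mul(I, Pow(70, Rational(1, 2)), Add(-209, Mul(18, I, Pow(70, Rational(1, 2))))), 13) = Mul(13, I, Pow(70, Rational(1, 2)), Add(-209, Mul(18, I, Pow(70, Rational(1, 2)))))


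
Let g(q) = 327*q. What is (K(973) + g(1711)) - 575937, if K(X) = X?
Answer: -15467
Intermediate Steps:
(K(973) + g(1711)) - 575937 = (973 + 327*1711) - 575937 = (973 + 559497) - 575937 = 560470 - 575937 = -15467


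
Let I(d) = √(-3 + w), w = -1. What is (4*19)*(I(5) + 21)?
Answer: 1596 + 152*I ≈ 1596.0 + 152.0*I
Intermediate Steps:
I(d) = 2*I (I(d) = √(-3 - 1) = √(-4) = 2*I)
(4*19)*(I(5) + 21) = (4*19)*(2*I + 21) = 76*(21 + 2*I) = 1596 + 152*I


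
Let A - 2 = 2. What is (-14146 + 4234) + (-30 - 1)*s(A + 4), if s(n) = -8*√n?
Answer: -9912 + 496*√2 ≈ -9210.5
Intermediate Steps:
A = 4 (A = 2 + 2 = 4)
(-14146 + 4234) + (-30 - 1)*s(A + 4) = (-14146 + 4234) + (-30 - 1)*(-8*√(4 + 4)) = -9912 - (-248)*√8 = -9912 - (-248)*2*√2 = -9912 - (-496)*√2 = -9912 + 496*√2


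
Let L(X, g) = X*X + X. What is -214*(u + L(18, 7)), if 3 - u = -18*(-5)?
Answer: -54570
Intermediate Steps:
L(X, g) = X + X² (L(X, g) = X² + X = X + X²)
u = -87 (u = 3 - (-18)*(-5) = 3 - 1*90 = 3 - 90 = -87)
-214*(u + L(18, 7)) = -214*(-87 + 18*(1 + 18)) = -214*(-87 + 18*19) = -214*(-87 + 342) = -214*255 = -54570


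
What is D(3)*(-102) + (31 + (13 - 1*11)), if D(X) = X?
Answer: -273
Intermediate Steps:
D(3)*(-102) + (31 + (13 - 1*11)) = 3*(-102) + (31 + (13 - 1*11)) = -306 + (31 + (13 - 11)) = -306 + (31 + 2) = -306 + 33 = -273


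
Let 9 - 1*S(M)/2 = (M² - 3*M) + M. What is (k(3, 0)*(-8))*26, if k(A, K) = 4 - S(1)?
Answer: 3328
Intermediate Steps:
S(M) = 18 - 2*M² + 4*M (S(M) = 18 - 2*((M² - 3*M) + M) = 18 - 2*(M² - 2*M) = 18 + (-2*M² + 4*M) = 18 - 2*M² + 4*M)
k(A, K) = -16 (k(A, K) = 4 - (18 - 2*1² + 4*1) = 4 - (18 - 2*1 + 4) = 4 - (18 - 2 + 4) = 4 - 1*20 = 4 - 20 = -16)
(k(3, 0)*(-8))*26 = -16*(-8)*26 = 128*26 = 3328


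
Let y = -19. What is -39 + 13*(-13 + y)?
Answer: -455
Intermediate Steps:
-39 + 13*(-13 + y) = -39 + 13*(-13 - 19) = -39 + 13*(-32) = -39 - 416 = -455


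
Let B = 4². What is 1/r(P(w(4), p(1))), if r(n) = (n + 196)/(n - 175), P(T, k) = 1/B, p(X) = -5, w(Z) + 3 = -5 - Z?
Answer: -2799/3137 ≈ -0.89225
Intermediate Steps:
B = 16
w(Z) = -8 - Z (w(Z) = -3 + (-5 - Z) = -8 - Z)
P(T, k) = 1/16
r(n) = (196 + n)/(-175 + n)
1/r(P(w(4), p(1))) = 1/((196 + 1/16)/(-175 + 1/16)) = 1/((3137/16)/(-2799/16)) = 1/(-16/2799*3137/16) = 1/(-3137/2799) = -2799/3137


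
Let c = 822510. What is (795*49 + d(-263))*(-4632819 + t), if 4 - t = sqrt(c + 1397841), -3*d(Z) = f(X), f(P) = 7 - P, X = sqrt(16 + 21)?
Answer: -(116858 + sqrt(37))*(4632815 + sqrt(2220351))/3 ≈ -1.8053e+11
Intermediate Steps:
X = sqrt(37) ≈ 6.0828
d(Z) = -7/3 + sqrt(37)/3 (d(Z) = -(7 - sqrt(37))/3 = -7/3 + sqrt(37)/3)
t = 4 - sqrt(2220351) (t = 4 - sqrt(822510 + 1397841) = 4 - sqrt(2220351) ≈ -1486.1)
(795*49 + d(-263))*(-4632819 + t) = (795*49 + (-7/3 + sqrt(37)/3))*(-4632819 + (4 - sqrt(2220351))) = (38955 + (-7/3 + sqrt(37)/3))*(-4632815 - sqrt(2220351)) = (116858/3 + sqrt(37)/3)*(-4632815 - sqrt(2220351)) = (-4632815 - sqrt(2220351))*(116858/3 + sqrt(37)/3)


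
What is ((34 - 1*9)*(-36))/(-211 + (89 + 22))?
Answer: 9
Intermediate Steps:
((34 - 1*9)*(-36))/(-211 + (89 + 22)) = ((34 - 9)*(-36))/(-211 + 111) = (25*(-36))/(-100) = -900*(-1/100) = 9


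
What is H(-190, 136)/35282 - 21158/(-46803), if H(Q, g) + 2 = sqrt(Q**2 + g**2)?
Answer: 373201475/825651723 + sqrt(13649)/17641 ≈ 0.45863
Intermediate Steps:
H(Q, g) = -2 + sqrt(Q**2 + g**2)
H(-190, 136)/35282 - 21158/(-46803) = (-2 + sqrt((-190)**2 + 136**2))/35282 - 21158/(-46803) = (-2 + sqrt(36100 + 18496))*(1/35282) - 21158*(-1/46803) = (-2 + sqrt(54596))*(1/35282) + 21158/46803 = (-2 + 2*sqrt(13649))*(1/35282) + 21158/46803 = (-1/17641 + sqrt(13649)/17641) + 21158/46803 = 373201475/825651723 + sqrt(13649)/17641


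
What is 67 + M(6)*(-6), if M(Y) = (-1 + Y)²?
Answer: -83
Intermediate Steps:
67 + M(6)*(-6) = 67 + (-1 + 6)²*(-6) = 67 + 5²*(-6) = 67 + 25*(-6) = 67 - 150 = -83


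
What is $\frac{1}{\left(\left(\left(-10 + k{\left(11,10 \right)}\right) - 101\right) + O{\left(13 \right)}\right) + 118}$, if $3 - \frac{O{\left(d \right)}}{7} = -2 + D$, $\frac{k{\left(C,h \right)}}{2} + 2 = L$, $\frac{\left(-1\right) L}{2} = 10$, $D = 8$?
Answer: $- \frac{1}{58} \approx -0.017241$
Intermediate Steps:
$L = -20$ ($L = \left(-2\right) 10 = -20$)
$k{\left(C,h \right)} = -44$ ($k{\left(C,h \right)} = -4 + 2 \left(-20\right) = -4 - 40 = -44$)
$O{\left(d \right)} = -21$ ($O{\left(d \right)} = 21 - 7 \left(-2 + 8\right) = 21 - 42 = -21$)
$\frac{1}{\left(\left(\left(-10 + k{\left(11,10 \right)}\right) - 101\right) + O{\left(13 \right)}\right) + 118} = \frac{1}{\left(\left(\left(-10 - 44\right) - 101\right) - 21\right) + 118} = \frac{1}{\left(\left(-54 - 101\right) - 21\right) + 118} = \frac{1}{\left(-155 - 21\right) + 118} = \frac{1}{-176 + 118} = \frac{1}{-58} = - \frac{1}{58}$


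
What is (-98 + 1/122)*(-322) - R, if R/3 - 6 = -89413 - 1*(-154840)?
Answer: -10049484/61 ≈ -1.6475e+5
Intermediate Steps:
R = 196299 (R = 18 + 3*(-89413 - 1*(-154840)) = 18 + 3*(-89413 + 154840) = 18 + 3*65427 = 18 + 196281 = 196299)
(-98 + 1/122)*(-322) - R = (-98 + 1/122)*(-322) - 1*196299 = (-98 + 1/122)*(-322) - 196299 = -11955/122*(-322) - 196299 = 1924755/61 - 196299 = -10049484/61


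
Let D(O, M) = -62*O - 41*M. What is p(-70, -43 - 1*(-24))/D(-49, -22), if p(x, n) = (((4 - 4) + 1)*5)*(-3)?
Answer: -3/788 ≈ -0.0038071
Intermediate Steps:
p(x, n) = -15 (p(x, n) = ((0 + 1)*5)*(-3) = (1*5)*(-3) = 5*(-3) = -15)
p(-70, -43 - 1*(-24))/D(-49, -22) = -15/(-62*(-49) - 41*(-22)) = -15/(3038 + 902) = -15/3940 = -15*1/3940 = -3/788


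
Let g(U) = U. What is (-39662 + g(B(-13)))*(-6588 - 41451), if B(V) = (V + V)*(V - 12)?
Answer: 1874097468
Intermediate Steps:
B(V) = 2*V*(-12 + V) (B(V) = (2*V)*(-12 + V) = 2*V*(-12 + V))
(-39662 + g(B(-13)))*(-6588 - 41451) = (-39662 + 2*(-13)*(-12 - 13))*(-6588 - 41451) = (-39662 + 2*(-13)*(-25))*(-48039) = (-39662 + 650)*(-48039) = -39012*(-48039) = 1874097468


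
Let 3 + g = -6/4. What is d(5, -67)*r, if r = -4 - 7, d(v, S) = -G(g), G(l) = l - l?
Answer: 0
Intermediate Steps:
g = -9/2 (g = -3 - 6/4 = -3 - 6*¼ = -3 - 3/2 = -9/2 ≈ -4.5000)
G(l) = 0
d(v, S) = 0 (d(v, S) = -1*0 = 0)
r = -11
d(5, -67)*r = 0*(-11) = 0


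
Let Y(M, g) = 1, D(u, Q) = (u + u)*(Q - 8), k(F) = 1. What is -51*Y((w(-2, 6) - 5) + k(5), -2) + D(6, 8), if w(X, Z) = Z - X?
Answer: -51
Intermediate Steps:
D(u, Q) = 2*u*(-8 + Q) (D(u, Q) = (2*u)*(-8 + Q) = 2*u*(-8 + Q))
-51*Y((w(-2, 6) - 5) + k(5), -2) + D(6, 8) = -51*1 + 2*6*(-8 + 8) = -51 + 2*6*0 = -51 + 0 = -51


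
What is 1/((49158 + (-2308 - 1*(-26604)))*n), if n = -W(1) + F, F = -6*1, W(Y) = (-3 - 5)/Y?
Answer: 1/146908 ≈ 6.8070e-6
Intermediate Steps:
W(Y) = -8/Y
F = -6
n = 2 (n = -(-8)/1 - 6 = -(-8) - 6 = -1*(-8) - 6 = 8 - 6 = 2)
1/((49158 + (-2308 - 1*(-26604)))*n) = 1/((49158 + (-2308 - 1*(-26604)))*2) = (1/2)/(49158 + (-2308 + 26604)) = (1/2)/(49158 + 24296) = (1/2)/73454 = (1/73454)*(1/2) = 1/146908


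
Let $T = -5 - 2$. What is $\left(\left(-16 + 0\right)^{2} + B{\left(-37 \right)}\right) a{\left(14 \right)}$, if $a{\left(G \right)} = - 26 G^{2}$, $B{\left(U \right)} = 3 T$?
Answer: $-1197560$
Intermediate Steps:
$T = -7$ ($T = -5 - 2 = -7$)
$B{\left(U \right)} = -21$ ($B{\left(U \right)} = 3 \left(-7\right) = -21$)
$\left(\left(-16 + 0\right)^{2} + B{\left(-37 \right)}\right) a{\left(14 \right)} = \left(\left(-16 + 0\right)^{2} - 21\right) \left(- 26 \cdot 14^{2}\right) = \left(\left(-16\right)^{2} - 21\right) \left(\left(-26\right) 196\right) = \left(256 - 21\right) \left(-5096\right) = 235 \left(-5096\right) = -1197560$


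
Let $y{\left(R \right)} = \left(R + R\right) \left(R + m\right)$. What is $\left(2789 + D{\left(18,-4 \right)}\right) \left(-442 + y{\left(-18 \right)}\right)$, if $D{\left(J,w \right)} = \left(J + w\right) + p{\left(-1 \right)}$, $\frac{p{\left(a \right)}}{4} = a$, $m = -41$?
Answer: $4707918$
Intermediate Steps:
$y{\left(R \right)} = 2 R \left(-41 + R\right)$ ($y{\left(R \right)} = \left(R + R\right) \left(R - 41\right) = 2 R \left(-41 + R\right)$)
$p{\left(a \right)} = 4 a$
$D{\left(J,w \right)} = -4 + J + w$ ($D{\left(J,w \right)} = \left(J + w\right) + 4 \left(-1\right) = \left(J + w\right) - 4 = -4 + J + w$)
$\left(2789 + D{\left(18,-4 \right)}\right) \left(-442 + y{\left(-18 \right)}\right) = \left(2789 - -10\right) \left(-442 + 2 \left(-18\right) \left(-41 - 18\right)\right) = \left(2789 + 10\right) \left(-442 + 2 \left(-18\right) \left(-59\right)\right) = 2799 \left(-442 + 2124\right) = 2799 \cdot 1682 = 4707918$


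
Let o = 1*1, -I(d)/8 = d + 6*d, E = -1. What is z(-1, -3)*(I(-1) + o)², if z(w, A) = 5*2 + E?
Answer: 29241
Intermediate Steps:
z(w, A) = 9 (z(w, A) = 5*2 - 1 = 10 - 1 = 9)
I(d) = -56*d (I(d) = -8*(d + 6*d) = -56*d)
o = 1
z(-1, -3)*(I(-1) + o)² = 9*(-56*(-1) + 1)² = 9*(56 + 1)² = 9*57² = 9*3249 = 29241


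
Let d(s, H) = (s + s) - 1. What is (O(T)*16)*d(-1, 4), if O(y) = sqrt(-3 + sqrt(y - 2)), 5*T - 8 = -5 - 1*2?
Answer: -48*sqrt(-75 + 15*I*sqrt(5))/5 ≈ -18.162 - 85.099*I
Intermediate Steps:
T = 1/5 (T = 8/5 + (-5 - 1*2)/5 = 8/5 + (-5 - 2)/5 = 8/5 + (1/5)*(-7) = 8/5 - 7/5 = 1/5 ≈ 0.20000)
d(s, H) = -1 + 2*s (d(s, H) = 2*s - 1 = -1 + 2*s)
O(y) = sqrt(-3 + sqrt(-2 + y))
(O(T)*16)*d(-1, 4) = (sqrt(-3 + sqrt(-2 + 1/5))*16)*(-1 + 2*(-1)) = (sqrt(-3 + sqrt(-9/5))*16)*(-1 - 2) = (sqrt(-3 + 3*I*sqrt(5)/5)*16)*(-3) = (16*sqrt(-3 + 3*I*sqrt(5)/5))*(-3) = -48*sqrt(-3 + 3*I*sqrt(5)/5)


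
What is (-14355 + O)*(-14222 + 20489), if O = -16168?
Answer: -191287641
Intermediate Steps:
(-14355 + O)*(-14222 + 20489) = (-14355 - 16168)*(-14222 + 20489) = -30523*6267 = -191287641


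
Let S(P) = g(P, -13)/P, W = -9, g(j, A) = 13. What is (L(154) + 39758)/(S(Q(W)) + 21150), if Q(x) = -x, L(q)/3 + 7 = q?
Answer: 361791/190363 ≈ 1.9005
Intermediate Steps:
L(q) = -21 + 3*q
S(P) = 13/P
(L(154) + 39758)/(S(Q(W)) + 21150) = ((-21 + 3*154) + 39758)/(13/((-1*(-9))) + 21150) = ((-21 + 462) + 39758)/(13/9 + 21150) = (441 + 39758)/(13*(⅑) + 21150) = 40199/(13/9 + 21150) = 40199/(190363/9) = 40199*(9/190363) = 361791/190363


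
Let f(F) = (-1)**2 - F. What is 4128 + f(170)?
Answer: 3959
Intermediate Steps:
f(F) = 1 - F
4128 + f(170) = 4128 + (1 - 1*170) = 4128 + (1 - 170) = 4128 - 169 = 3959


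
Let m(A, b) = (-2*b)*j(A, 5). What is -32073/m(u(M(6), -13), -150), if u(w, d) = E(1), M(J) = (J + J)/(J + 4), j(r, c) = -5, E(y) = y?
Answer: 10691/500 ≈ 21.382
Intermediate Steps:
M(J) = 2*J/(4 + J) (M(J) = (2*J)/(4 + J) = 2*J/(4 + J))
u(w, d) = 1
m(A, b) = 10*b (m(A, b) = -2*b*(-5) = 10*b)
-32073/m(u(M(6), -13), -150) = -32073/(10*(-150)) = -32073/(-1500) = -32073*(-1/1500) = 10691/500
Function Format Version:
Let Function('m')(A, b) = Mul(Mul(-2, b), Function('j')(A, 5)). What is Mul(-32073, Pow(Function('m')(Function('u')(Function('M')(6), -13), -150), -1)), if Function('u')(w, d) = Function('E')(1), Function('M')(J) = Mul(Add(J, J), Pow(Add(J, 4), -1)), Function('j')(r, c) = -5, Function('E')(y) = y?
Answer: Rational(10691, 500) ≈ 21.382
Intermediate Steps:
Function('M')(J) = Mul(2, J, Pow(Add(4, J), -1)) (Function('M')(J) = Mul(Mul(2, J), Pow(Add(4, J), -1)) = Mul(2, J, Pow(Add(4, J), -1)))
Function('u')(w, d) = 1
Function('m')(A, b) = Mul(10, b) (Function('m')(A, b) = Mul(Mul(-2, b), -5) = Mul(10, b))
Mul(-32073, Pow(Function('m')(Function('u')(Function('M')(6), -13), -150), -1)) = Mul(-32073, Pow(Mul(10, -150), -1)) = Mul(-32073, Pow(-1500, -1)) = Mul(-32073, Rational(-1, 1500)) = Rational(10691, 500)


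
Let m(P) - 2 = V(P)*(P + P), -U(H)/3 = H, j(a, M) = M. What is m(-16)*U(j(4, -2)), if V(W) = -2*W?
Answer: -6132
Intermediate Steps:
U(H) = -3*H
m(P) = 2 - 4*P**2 (m(P) = 2 + (-2*P)*(P + P) = 2 + (-2*P)*(2*P) = 2 - 4*P**2)
m(-16)*U(j(4, -2)) = (2 - 4*(-16)**2)*(-3*(-2)) = (2 - 4*256)*6 = (2 - 1024)*6 = -1022*6 = -6132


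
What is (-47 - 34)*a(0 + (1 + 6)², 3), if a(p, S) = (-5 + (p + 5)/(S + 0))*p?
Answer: -51597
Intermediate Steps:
a(p, S) = p*(-5 + (5 + p)/S) (a(p, S) = (-5 + (5 + p)/S)*p = p*(-5 + (5 + p)/S))
(-47 - 34)*a(0 + (1 + 6)², 3) = (-47 - 34)*((0 + (1 + 6)²)*(5 + (0 + (1 + 6)²) - 5*3)/3) = -81*(0 + 7²)*(5 + (0 + 7²) - 15)/3 = -81*(0 + 49)*(5 + (0 + 49) - 15)/3 = -3969*(5 + 49 - 15)/3 = -3969*39/3 = -81*637 = -51597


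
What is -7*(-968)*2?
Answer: 13552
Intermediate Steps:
-7*(-968)*2 = 6776*2 = 13552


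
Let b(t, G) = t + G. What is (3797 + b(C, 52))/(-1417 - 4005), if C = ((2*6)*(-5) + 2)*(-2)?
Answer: -3965/5422 ≈ -0.73128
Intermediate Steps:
C = 116 (C = (12*(-5) + 2)*(-2) = (-60 + 2)*(-2) = -58*(-2) = 116)
b(t, G) = G + t
(3797 + b(C, 52))/(-1417 - 4005) = (3797 + (52 + 116))/(-1417 - 4005) = (3797 + 168)/(-5422) = 3965*(-1/5422) = -3965/5422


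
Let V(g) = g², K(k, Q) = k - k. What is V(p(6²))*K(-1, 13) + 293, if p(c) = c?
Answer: 293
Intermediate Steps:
K(k, Q) = 0
V(p(6²))*K(-1, 13) + 293 = (6²)²*0 + 293 = 36²*0 + 293 = 1296*0 + 293 = 0 + 293 = 293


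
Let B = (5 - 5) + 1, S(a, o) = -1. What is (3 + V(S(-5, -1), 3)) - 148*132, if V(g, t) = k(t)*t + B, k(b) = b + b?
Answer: -19514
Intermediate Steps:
k(b) = 2*b
B = 1 (B = 0 + 1 = 1)
V(g, t) = 1 + 2*t**2 (V(g, t) = (2*t)*t + 1 = 2*t**2 + 1 = 1 + 2*t**2)
(3 + V(S(-5, -1), 3)) - 148*132 = (3 + (1 + 2*3**2)) - 148*132 = (3 + (1 + 2*9)) - 19536 = (3 + (1 + 18)) - 19536 = (3 + 19) - 19536 = 22 - 19536 = -19514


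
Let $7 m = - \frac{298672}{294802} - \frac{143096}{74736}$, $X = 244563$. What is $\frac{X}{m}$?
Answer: $- \frac{2357377238915622}{4031658599} \approx -5.8472 \cdot 10^{5}$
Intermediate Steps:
$m = - \frac{4031658599}{9639140994}$ ($m = \frac{- \frac{298672}{294802} - \frac{143096}{74736}}{7} = \frac{\left(-298672\right) \frac{1}{294802} - \frac{17887}{9342}}{7} = \frac{- \frac{149336}{147401} - \frac{17887}{9342}}{7} = \frac{1}{7} \left(- \frac{4031658599}{1377020142}\right) = - \frac{4031658599}{9639140994} \approx -0.41826$)
$\frac{X}{m} = \frac{244563}{- \frac{4031658599}{9639140994}} = 244563 \left(- \frac{9639140994}{4031658599}\right) = - \frac{2357377238915622}{4031658599}$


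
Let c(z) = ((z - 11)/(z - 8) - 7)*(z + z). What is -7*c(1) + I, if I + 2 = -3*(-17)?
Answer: 127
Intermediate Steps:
I = 49 (I = -2 - 3*(-17) = -2 + 51 = 49)
c(z) = 2*z*(-7 + (-11 + z)/(-8 + z)) (c(z) = ((-11 + z)/(-8 + z) - 7)*(2*z) = (-7 + (-11 + z)/(-8 + z))*(2*z) = 2*z*(-7 + (-11 + z)/(-8 + z)))
-7*c(1) + I = -42*(15 - 2*1)/(-8 + 1) + 49 = -42*(15 - 2)/(-7) + 49 = -42*(-1)*13/7 + 49 = -7*(-78/7) + 49 = 78 + 49 = 127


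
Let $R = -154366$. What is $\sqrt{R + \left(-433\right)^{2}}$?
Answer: $\sqrt{33123} \approx 182.0$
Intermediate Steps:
$\sqrt{R + \left(-433\right)^{2}} = \sqrt{-154366 + \left(-433\right)^{2}} = \sqrt{-154366 + 187489} = \sqrt{33123}$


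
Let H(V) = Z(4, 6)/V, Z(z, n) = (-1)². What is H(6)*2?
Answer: ⅓ ≈ 0.33333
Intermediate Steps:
Z(z, n) = 1
H(V) = 1/V
H(6)*2 = 2/6 = (⅙)*2 = ⅓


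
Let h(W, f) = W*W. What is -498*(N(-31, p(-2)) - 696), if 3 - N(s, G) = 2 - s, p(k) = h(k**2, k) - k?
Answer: 361548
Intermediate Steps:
h(W, f) = W**2
p(k) = k**4 - k (p(k) = (k**2)**2 - k = k**4 - k)
N(s, G) = 1 + s (N(s, G) = 3 - (2 - s) = 3 + (-2 + s) = 1 + s)
-498*(N(-31, p(-2)) - 696) = -498*((1 - 31) - 696) = -498*(-30 - 696) = -498*(-726) = 361548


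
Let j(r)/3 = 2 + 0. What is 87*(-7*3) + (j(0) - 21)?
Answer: -1842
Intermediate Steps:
j(r) = 6 (j(r) = 3*(2 + 0) = 3*2 = 6)
87*(-7*3) + (j(0) - 21) = 87*(-7*3) + (6 - 21) = 87*(-21) - 15 = -1827 - 15 = -1842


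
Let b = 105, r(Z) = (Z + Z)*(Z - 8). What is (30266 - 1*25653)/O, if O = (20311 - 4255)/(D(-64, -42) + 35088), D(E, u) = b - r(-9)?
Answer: 53644577/5352 ≈ 10023.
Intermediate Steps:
r(Z) = 2*Z*(-8 + Z) (r(Z) = (2*Z)*(-8 + Z) = 2*Z*(-8 + Z))
D(E, u) = -201 (D(E, u) = 105 - 2*(-9)*(-8 - 9) = 105 - 2*(-9)*(-17) = 105 - 1*306 = 105 - 306 = -201)
O = 5352/11629 (O = (20311 - 4255)/(-201 + 35088) = 16056/34887 = 16056*(1/34887) = 5352/11629 ≈ 0.46023)
(30266 - 1*25653)/O = (30266 - 1*25653)/(5352/11629) = (30266 - 25653)*(11629/5352) = 4613*(11629/5352) = 53644577/5352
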